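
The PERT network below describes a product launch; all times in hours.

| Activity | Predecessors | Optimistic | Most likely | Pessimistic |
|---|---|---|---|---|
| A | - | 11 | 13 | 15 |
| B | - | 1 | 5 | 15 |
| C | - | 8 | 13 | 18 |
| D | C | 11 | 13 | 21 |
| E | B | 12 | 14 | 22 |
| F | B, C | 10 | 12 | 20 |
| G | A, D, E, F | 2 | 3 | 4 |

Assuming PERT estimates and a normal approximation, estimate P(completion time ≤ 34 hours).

te_A = (11 + 4·13 + 15)/6 = 78/6 = 13; σ²_A = ((15−11)/6)² = 0.444
te_B = (1 + 4·5 + 15)/6 = 36/6 = 6; σ²_B = ((15−1)/6)² = 5.444
te_C = (8 + 4·13 + 18)/6 = 78/6 = 13; σ²_C = ((18−8)/6)² = 2.778
te_D = (11 + 4·13 + 21)/6 = 84/6 = 14; σ²_D = ((21−11)/6)² = 2.778
te_E = (12 + 4·14 + 22)/6 = 90/6 = 15; σ²_E = ((22−12)/6)² = 2.778
te_F = (10 + 4·12 + 20)/6 = 78/6 = 13; σ²_F = ((20−10)/6)² = 2.778
te_G = (2 + 4·3 + 4)/6 = 18/6 = 3; σ²_G = ((4−2)/6)² = 0.111

Forward pass:
ES_A = 0; EF_A = 13
ES_B = 0; EF_B = 6
ES_C = 0; EF_C = 13
ES_D = 13; EF_D = 13+14 = 27
ES_E = 6; EF_E = 6+15 = 21
ES_F = max(EF_B=6, EF_C=13) = 13; EF_F = 13+13 = 26
ES_G = max(EF_A=13, EF_D=27, EF_E=21, EF_F=26) = 27; EF_G = 27+3 = 30
Expected project duration μ = 30 hours. Critical path: C → D → G.

Variance along critical path = 2.778 + 2.778 + 0.111 = 5.667; σ = √5.667 = 2.380 hours.
Z = (34 − 30) / 2.380 = 1.680
P(T ≤ 34) = Φ(1.680) ≈ 0.954

0.954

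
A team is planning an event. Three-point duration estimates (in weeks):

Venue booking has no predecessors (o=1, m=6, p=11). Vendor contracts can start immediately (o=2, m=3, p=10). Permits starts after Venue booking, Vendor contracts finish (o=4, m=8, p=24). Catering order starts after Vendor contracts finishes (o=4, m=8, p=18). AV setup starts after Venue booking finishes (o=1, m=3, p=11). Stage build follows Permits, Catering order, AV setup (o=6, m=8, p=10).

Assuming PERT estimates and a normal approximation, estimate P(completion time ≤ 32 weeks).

te_Venue booking = (1 + 4·6 + 11)/6 = 36/6 = 6; σ²_Venue booking = ((11−1)/6)² = 2.778
te_Vendor contracts = (2 + 4·3 + 10)/6 = 24/6 = 4; σ²_Vendor contracts = ((10−2)/6)² = 1.778
te_Permits = (4 + 4·8 + 24)/6 = 60/6 = 10; σ²_Permits = ((24−4)/6)² = 11.111
te_Catering order = (4 + 4·8 + 18)/6 = 54/6 = 9; σ²_Catering order = ((18−4)/6)² = 5.444
te_AV setup = (1 + 4·3 + 11)/6 = 24/6 = 4; σ²_AV setup = ((11−1)/6)² = 2.778
te_Stage build = (6 + 4·8 + 10)/6 = 48/6 = 8; σ²_Stage build = ((10−6)/6)² = 0.444

Forward pass:
ES_Venue booking = 0; EF_Venue booking = 6
ES_Vendor contracts = 0; EF_Vendor contracts = 4
ES_Permits = max(EF_Venue booking=6, EF_Vendor contracts=4) = 6; EF_Permits = 6+10 = 16
ES_Catering order = 4; EF_Catering order = 4+9 = 13
ES_AV setup = 6; EF_AV setup = 6+4 = 10
ES_Stage build = max(EF_Permits=16, EF_Catering order=13, EF_AV setup=10) = 16; EF_Stage build = 16+8 = 24
Expected project duration μ = 24 weeks. Critical path: Venue booking → Permits → Stage build.

Variance along critical path = 2.778 + 11.111 + 0.444 = 14.333; σ = √14.333 = 3.786 weeks.
Z = (32 − 24) / 3.786 = 2.113
P(T ≤ 32) = Φ(2.113) ≈ 0.983

0.983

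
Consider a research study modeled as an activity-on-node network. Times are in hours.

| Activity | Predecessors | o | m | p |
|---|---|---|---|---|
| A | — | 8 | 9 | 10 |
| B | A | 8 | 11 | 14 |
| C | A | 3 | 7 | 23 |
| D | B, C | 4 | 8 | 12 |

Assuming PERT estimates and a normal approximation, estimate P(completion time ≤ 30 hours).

te_A = (8 + 4·9 + 10)/6 = 54/6 = 9; σ²_A = ((10−8)/6)² = 0.111
te_B = (8 + 4·11 + 14)/6 = 66/6 = 11; σ²_B = ((14−8)/6)² = 1.000
te_C = (3 + 4·7 + 23)/6 = 54/6 = 9; σ²_C = ((23−3)/6)² = 11.111
te_D = (4 + 4·8 + 12)/6 = 48/6 = 8; σ²_D = ((12−4)/6)² = 1.778

Forward pass:
ES_A = 0; EF_A = 9
ES_B = 9; EF_B = 9+11 = 20
ES_C = 9; EF_C = 9+9 = 18
ES_D = max(EF_B=20, EF_C=18) = 20; EF_D = 20+8 = 28
Expected project duration μ = 28 hours. Critical path: A → B → D.

Variance along critical path = 0.111 + 1.000 + 1.778 = 2.889; σ = √2.889 = 1.700 hours.
Z = (30 − 28) / 1.700 = 1.177
P(T ≤ 30) = Φ(1.177) ≈ 0.880

0.880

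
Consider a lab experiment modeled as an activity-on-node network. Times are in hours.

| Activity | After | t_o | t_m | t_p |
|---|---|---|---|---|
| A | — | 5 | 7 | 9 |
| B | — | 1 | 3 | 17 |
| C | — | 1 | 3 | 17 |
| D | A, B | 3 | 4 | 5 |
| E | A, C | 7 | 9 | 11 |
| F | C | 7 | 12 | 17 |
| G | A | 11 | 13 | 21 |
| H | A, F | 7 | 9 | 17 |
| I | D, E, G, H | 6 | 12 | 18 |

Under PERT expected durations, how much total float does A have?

te_A = (5 + 4·7 + 9)/6 = 42/6 = 7
te_B = (1 + 4·3 + 17)/6 = 30/6 = 5
te_C = (1 + 4·3 + 17)/6 = 30/6 = 5
te_D = (3 + 4·4 + 5)/6 = 24/6 = 4
te_E = (7 + 4·9 + 11)/6 = 54/6 = 9
te_F = (7 + 4·12 + 17)/6 = 72/6 = 12
te_G = (11 + 4·13 + 21)/6 = 84/6 = 14
te_H = (7 + 4·9 + 17)/6 = 60/6 = 10
te_I = (6 + 4·12 + 18)/6 = 72/6 = 12

Forward pass:
ES_A = 0; EF_A = 7
ES_B = 0; EF_B = 5
ES_C = 0; EF_C = 5
ES_D = max(EF_A=7, EF_B=5) = 7; EF_D = 7+4 = 11
ES_E = max(EF_A=7, EF_C=5) = 7; EF_E = 7+9 = 16
ES_F = 5; EF_F = 5+12 = 17
ES_G = 7; EF_G = 7+14 = 21
ES_H = max(EF_A=7, EF_F=17) = 17; EF_H = 17+10 = 27
ES_I = max(EF_D=11, EF_E=16, EF_G=21, EF_H=27) = 27; EF_I = 27+12 = 39
Expected project duration μ = 39 hours. Critical path: C → F → H → I.

Backward pass:
LF_I = 39; LS_I = 39−12 = 27
LF_H = LS_I = 27; LS_H = 27−10 = 17
LF_G = LS_I = 27; LS_G = 27−14 = 13
LF_F = LS_H = 17; LS_F = 17−12 = 5
LF_E = LS_I = 27; LS_E = 27−9 = 18
LF_D = LS_I = 27; LS_D = 27−4 = 23
LF_C = min(LS_E=18, LS_F=5) = 5; LS_C = 5−5 = 0
LF_B = LS_D = 23; LS_B = 23−5 = 18
LF_A = min(LS_D=23, LS_E=18, LS_G=13, LS_H=17) = 13; LS_A = 13−7 = 6
Slack_A = LS_A − ES_A = 6 − 0 = 6

6 hours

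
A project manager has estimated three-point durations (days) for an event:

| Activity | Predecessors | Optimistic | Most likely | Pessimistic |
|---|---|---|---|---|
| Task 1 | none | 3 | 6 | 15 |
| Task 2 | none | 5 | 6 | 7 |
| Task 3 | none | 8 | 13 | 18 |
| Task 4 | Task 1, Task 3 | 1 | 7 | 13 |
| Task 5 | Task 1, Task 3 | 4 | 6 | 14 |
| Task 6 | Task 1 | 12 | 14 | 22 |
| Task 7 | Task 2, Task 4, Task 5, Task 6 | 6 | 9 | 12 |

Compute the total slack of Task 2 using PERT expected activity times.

te_Task 1 = (3 + 4·6 + 15)/6 = 42/6 = 7
te_Task 2 = (5 + 4·6 + 7)/6 = 36/6 = 6
te_Task 3 = (8 + 4·13 + 18)/6 = 78/6 = 13
te_Task 4 = (1 + 4·7 + 13)/6 = 42/6 = 7
te_Task 5 = (4 + 4·6 + 14)/6 = 42/6 = 7
te_Task 6 = (12 + 4·14 + 22)/6 = 90/6 = 15
te_Task 7 = (6 + 4·9 + 12)/6 = 54/6 = 9

Forward pass:
ES_Task 1 = 0; EF_Task 1 = 7
ES_Task 2 = 0; EF_Task 2 = 6
ES_Task 3 = 0; EF_Task 3 = 13
ES_Task 4 = max(EF_Task 1=7, EF_Task 3=13) = 13; EF_Task 4 = 13+7 = 20
ES_Task 5 = max(EF_Task 1=7, EF_Task 3=13) = 13; EF_Task 5 = 13+7 = 20
ES_Task 6 = 7; EF_Task 6 = 7+15 = 22
ES_Task 7 = max(EF_Task 2=6, EF_Task 4=20, EF_Task 5=20, EF_Task 6=22) = 22; EF_Task 7 = 22+9 = 31
Expected project duration μ = 31 days. Critical path: Task 1 → Task 6 → Task 7.

Backward pass:
LF_Task 7 = 31; LS_Task 7 = 31−9 = 22
LF_Task 6 = LS_Task 7 = 22; LS_Task 6 = 22−15 = 7
LF_Task 5 = LS_Task 7 = 22; LS_Task 5 = 22−7 = 15
LF_Task 4 = LS_Task 7 = 22; LS_Task 4 = 22−7 = 15
LF_Task 3 = min(LS_Task 4=15, LS_Task 5=15) = 15; LS_Task 3 = 15−13 = 2
LF_Task 2 = LS_Task 7 = 22; LS_Task 2 = 22−6 = 16
LF_Task 1 = min(LS_Task 4=15, LS_Task 5=15, LS_Task 6=7) = 7; LS_Task 1 = 7−7 = 0
Slack_Task 2 = LS_Task 2 − ES_Task 2 = 16 − 0 = 16

16 days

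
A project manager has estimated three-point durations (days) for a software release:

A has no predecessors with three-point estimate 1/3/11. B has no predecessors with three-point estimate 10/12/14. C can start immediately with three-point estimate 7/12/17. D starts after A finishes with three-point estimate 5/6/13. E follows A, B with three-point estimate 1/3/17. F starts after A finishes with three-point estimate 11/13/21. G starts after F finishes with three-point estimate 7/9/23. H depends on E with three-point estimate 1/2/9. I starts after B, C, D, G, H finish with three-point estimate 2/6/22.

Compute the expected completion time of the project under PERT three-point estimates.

te_A = (1 + 4·3 + 11)/6 = 24/6 = 4
te_B = (10 + 4·12 + 14)/6 = 72/6 = 12
te_C = (7 + 4·12 + 17)/6 = 72/6 = 12
te_D = (5 + 4·6 + 13)/6 = 42/6 = 7
te_E = (1 + 4·3 + 17)/6 = 30/6 = 5
te_F = (11 + 4·13 + 21)/6 = 84/6 = 14
te_G = (7 + 4·9 + 23)/6 = 66/6 = 11
te_H = (1 + 4·2 + 9)/6 = 18/6 = 3
te_I = (2 + 4·6 + 22)/6 = 48/6 = 8

Forward pass:
ES_A = 0; EF_A = 4
ES_B = 0; EF_B = 12
ES_C = 0; EF_C = 12
ES_D = 4; EF_D = 4+7 = 11
ES_E = max(EF_A=4, EF_B=12) = 12; EF_E = 12+5 = 17
ES_F = 4; EF_F = 4+14 = 18
ES_G = 18; EF_G = 18+11 = 29
ES_H = 17; EF_H = 17+3 = 20
ES_I = max(EF_B=12, EF_C=12, EF_D=11, EF_G=29, EF_H=20) = 29; EF_I = 29+8 = 37
Expected project duration μ = 37 days. Critical path: A → F → G → I.

37 days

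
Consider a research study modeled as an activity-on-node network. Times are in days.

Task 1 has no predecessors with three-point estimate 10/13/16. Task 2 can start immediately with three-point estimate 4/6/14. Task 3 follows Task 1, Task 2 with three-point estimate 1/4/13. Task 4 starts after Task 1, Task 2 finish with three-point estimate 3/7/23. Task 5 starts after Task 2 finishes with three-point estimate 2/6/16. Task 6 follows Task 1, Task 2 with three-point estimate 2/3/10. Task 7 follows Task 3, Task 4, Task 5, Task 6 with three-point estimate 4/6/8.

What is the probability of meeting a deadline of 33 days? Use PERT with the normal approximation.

te_Task 1 = (10 + 4·13 + 16)/6 = 78/6 = 13; σ²_Task 1 = ((16−10)/6)² = 1.000
te_Task 2 = (4 + 4·6 + 14)/6 = 42/6 = 7; σ²_Task 2 = ((14−4)/6)² = 2.778
te_Task 3 = (1 + 4·4 + 13)/6 = 30/6 = 5; σ²_Task 3 = ((13−1)/6)² = 4.000
te_Task 4 = (3 + 4·7 + 23)/6 = 54/6 = 9; σ²_Task 4 = ((23−3)/6)² = 11.111
te_Task 5 = (2 + 4·6 + 16)/6 = 42/6 = 7; σ²_Task 5 = ((16−2)/6)² = 5.444
te_Task 6 = (2 + 4·3 + 10)/6 = 24/6 = 4; σ²_Task 6 = ((10−2)/6)² = 1.778
te_Task 7 = (4 + 4·6 + 8)/6 = 36/6 = 6; σ²_Task 7 = ((8−4)/6)² = 0.444

Forward pass:
ES_Task 1 = 0; EF_Task 1 = 13
ES_Task 2 = 0; EF_Task 2 = 7
ES_Task 3 = max(EF_Task 1=13, EF_Task 2=7) = 13; EF_Task 3 = 13+5 = 18
ES_Task 4 = max(EF_Task 1=13, EF_Task 2=7) = 13; EF_Task 4 = 13+9 = 22
ES_Task 5 = 7; EF_Task 5 = 7+7 = 14
ES_Task 6 = max(EF_Task 1=13, EF_Task 2=7) = 13; EF_Task 6 = 13+4 = 17
ES_Task 7 = max(EF_Task 3=18, EF_Task 4=22, EF_Task 5=14, EF_Task 6=17) = 22; EF_Task 7 = 22+6 = 28
Expected project duration μ = 28 days. Critical path: Task 1 → Task 4 → Task 7.

Variance along critical path = 1.000 + 11.111 + 0.444 = 12.556; σ = √12.556 = 3.543 days.
Z = (33 − 28) / 3.543 = 1.411
P(T ≤ 33) = Φ(1.411) ≈ 0.921

0.921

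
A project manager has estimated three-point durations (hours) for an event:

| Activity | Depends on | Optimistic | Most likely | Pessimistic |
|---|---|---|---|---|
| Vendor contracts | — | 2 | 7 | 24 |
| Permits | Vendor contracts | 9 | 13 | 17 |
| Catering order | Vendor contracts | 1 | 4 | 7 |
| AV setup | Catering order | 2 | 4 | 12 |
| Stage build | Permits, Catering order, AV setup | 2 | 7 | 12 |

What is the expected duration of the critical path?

te_Vendor contracts = (2 + 4·7 + 24)/6 = 54/6 = 9
te_Permits = (9 + 4·13 + 17)/6 = 78/6 = 13
te_Catering order = (1 + 4·4 + 7)/6 = 24/6 = 4
te_AV setup = (2 + 4·4 + 12)/6 = 30/6 = 5
te_Stage build = (2 + 4·7 + 12)/6 = 42/6 = 7

Forward pass:
ES_Vendor contracts = 0; EF_Vendor contracts = 9
ES_Permits = 9; EF_Permits = 9+13 = 22
ES_Catering order = 9; EF_Catering order = 9+4 = 13
ES_AV setup = 13; EF_AV setup = 13+5 = 18
ES_Stage build = max(EF_Permits=22, EF_Catering order=13, EF_AV setup=18) = 22; EF_Stage build = 22+7 = 29
Expected project duration μ = 29 hours. Critical path: Vendor contracts → Permits → Stage build.

29 hours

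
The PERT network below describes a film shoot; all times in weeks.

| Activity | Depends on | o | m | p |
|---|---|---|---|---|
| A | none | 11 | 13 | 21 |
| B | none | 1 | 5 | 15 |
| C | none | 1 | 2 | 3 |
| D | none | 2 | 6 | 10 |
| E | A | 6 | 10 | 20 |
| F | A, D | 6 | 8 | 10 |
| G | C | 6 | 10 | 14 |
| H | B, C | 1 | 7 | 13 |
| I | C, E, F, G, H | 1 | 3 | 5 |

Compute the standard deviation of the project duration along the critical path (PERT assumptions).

2.94 weeks

te_A = (11 + 4·13 + 21)/6 = 84/6 = 14; σ²_A = ((21−11)/6)² = 2.778
te_B = (1 + 4·5 + 15)/6 = 36/6 = 6; σ²_B = ((15−1)/6)² = 5.444
te_C = (1 + 4·2 + 3)/6 = 12/6 = 2; σ²_C = ((3−1)/6)² = 0.111
te_D = (2 + 4·6 + 10)/6 = 36/6 = 6; σ²_D = ((10−2)/6)² = 1.778
te_E = (6 + 4·10 + 20)/6 = 66/6 = 11; σ²_E = ((20−6)/6)² = 5.444
te_F = (6 + 4·8 + 10)/6 = 48/6 = 8; σ²_F = ((10−6)/6)² = 0.444
te_G = (6 + 4·10 + 14)/6 = 60/6 = 10; σ²_G = ((14−6)/6)² = 1.778
te_H = (1 + 4·7 + 13)/6 = 42/6 = 7; σ²_H = ((13−1)/6)² = 4.000
te_I = (1 + 4·3 + 5)/6 = 18/6 = 3; σ²_I = ((5−1)/6)² = 0.444

Forward pass:
ES_A = 0; EF_A = 14
ES_B = 0; EF_B = 6
ES_C = 0; EF_C = 2
ES_D = 0; EF_D = 6
ES_E = 14; EF_E = 14+11 = 25
ES_F = max(EF_A=14, EF_D=6) = 14; EF_F = 14+8 = 22
ES_G = 2; EF_G = 2+10 = 12
ES_H = max(EF_B=6, EF_C=2) = 6; EF_H = 6+7 = 13
ES_I = max(EF_C=2, EF_E=25, EF_F=22, EF_G=12, EF_H=13) = 25; EF_I = 25+3 = 28
Expected project duration μ = 28 weeks. Critical path: A → E → I.

Variance along critical path = 2.778 + 5.444 + 0.444 = 8.667
σ = √8.667 = 2.944 weeks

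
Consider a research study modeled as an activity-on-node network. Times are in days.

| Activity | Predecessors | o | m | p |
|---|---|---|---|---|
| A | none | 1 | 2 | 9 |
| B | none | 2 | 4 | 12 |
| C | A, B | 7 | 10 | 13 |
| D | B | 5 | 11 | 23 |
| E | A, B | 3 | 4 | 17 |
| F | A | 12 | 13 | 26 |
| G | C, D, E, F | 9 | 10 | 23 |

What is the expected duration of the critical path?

30 days

te_A = (1 + 4·2 + 9)/6 = 18/6 = 3
te_B = (2 + 4·4 + 12)/6 = 30/6 = 5
te_C = (7 + 4·10 + 13)/6 = 60/6 = 10
te_D = (5 + 4·11 + 23)/6 = 72/6 = 12
te_E = (3 + 4·4 + 17)/6 = 36/6 = 6
te_F = (12 + 4·13 + 26)/6 = 90/6 = 15
te_G = (9 + 4·10 + 23)/6 = 72/6 = 12

Forward pass:
ES_A = 0; EF_A = 3
ES_B = 0; EF_B = 5
ES_C = max(EF_A=3, EF_B=5) = 5; EF_C = 5+10 = 15
ES_D = 5; EF_D = 5+12 = 17
ES_E = max(EF_A=3, EF_B=5) = 5; EF_E = 5+6 = 11
ES_F = 3; EF_F = 3+15 = 18
ES_G = max(EF_C=15, EF_D=17, EF_E=11, EF_F=18) = 18; EF_G = 18+12 = 30
Expected project duration μ = 30 days. Critical path: A → F → G.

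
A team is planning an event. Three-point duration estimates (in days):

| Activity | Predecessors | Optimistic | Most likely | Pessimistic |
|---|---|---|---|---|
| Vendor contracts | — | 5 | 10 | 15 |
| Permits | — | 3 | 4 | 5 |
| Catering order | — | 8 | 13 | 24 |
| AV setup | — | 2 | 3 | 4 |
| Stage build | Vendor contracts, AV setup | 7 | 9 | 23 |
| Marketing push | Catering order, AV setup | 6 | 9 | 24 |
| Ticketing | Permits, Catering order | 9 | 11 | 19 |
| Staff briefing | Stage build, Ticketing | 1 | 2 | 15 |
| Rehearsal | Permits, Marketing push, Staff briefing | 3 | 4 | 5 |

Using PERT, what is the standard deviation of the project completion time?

3.93 days

te_Vendor contracts = (5 + 4·10 + 15)/6 = 60/6 = 10; σ²_Vendor contracts = ((15−5)/6)² = 2.778
te_Permits = (3 + 4·4 + 5)/6 = 24/6 = 4; σ²_Permits = ((5−3)/6)² = 0.111
te_Catering order = (8 + 4·13 + 24)/6 = 84/6 = 14; σ²_Catering order = ((24−8)/6)² = 7.111
te_AV setup = (2 + 4·3 + 4)/6 = 18/6 = 3; σ²_AV setup = ((4−2)/6)² = 0.111
te_Stage build = (7 + 4·9 + 23)/6 = 66/6 = 11; σ²_Stage build = ((23−7)/6)² = 7.111
te_Marketing push = (6 + 4·9 + 24)/6 = 66/6 = 11; σ²_Marketing push = ((24−6)/6)² = 9.000
te_Ticketing = (9 + 4·11 + 19)/6 = 72/6 = 12; σ²_Ticketing = ((19−9)/6)² = 2.778
te_Staff briefing = (1 + 4·2 + 15)/6 = 24/6 = 4; σ²_Staff briefing = ((15−1)/6)² = 5.444
te_Rehearsal = (3 + 4·4 + 5)/6 = 24/6 = 4; σ²_Rehearsal = ((5−3)/6)² = 0.111

Forward pass:
ES_Vendor contracts = 0; EF_Vendor contracts = 10
ES_Permits = 0; EF_Permits = 4
ES_Catering order = 0; EF_Catering order = 14
ES_AV setup = 0; EF_AV setup = 3
ES_Stage build = max(EF_Vendor contracts=10, EF_AV setup=3) = 10; EF_Stage build = 10+11 = 21
ES_Marketing push = max(EF_Catering order=14, EF_AV setup=3) = 14; EF_Marketing push = 14+11 = 25
ES_Ticketing = max(EF_Permits=4, EF_Catering order=14) = 14; EF_Ticketing = 14+12 = 26
ES_Staff briefing = max(EF_Stage build=21, EF_Ticketing=26) = 26; EF_Staff briefing = 26+4 = 30
ES_Rehearsal = max(EF_Permits=4, EF_Marketing push=25, EF_Staff briefing=30) = 30; EF_Rehearsal = 30+4 = 34
Expected project duration μ = 34 days. Critical path: Catering order → Ticketing → Staff briefing → Rehearsal.

Variance along critical path = 7.111 + 2.778 + 5.444 + 0.111 = 15.444
σ = √15.444 = 3.930 days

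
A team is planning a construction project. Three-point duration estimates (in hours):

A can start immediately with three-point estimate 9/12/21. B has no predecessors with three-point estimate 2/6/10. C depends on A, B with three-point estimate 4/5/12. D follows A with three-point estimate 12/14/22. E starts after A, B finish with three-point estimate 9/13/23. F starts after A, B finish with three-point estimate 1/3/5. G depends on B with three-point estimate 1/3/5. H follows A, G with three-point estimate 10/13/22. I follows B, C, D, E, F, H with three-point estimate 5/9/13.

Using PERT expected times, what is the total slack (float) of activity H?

te_A = (9 + 4·12 + 21)/6 = 78/6 = 13
te_B = (2 + 4·6 + 10)/6 = 36/6 = 6
te_C = (4 + 4·5 + 12)/6 = 36/6 = 6
te_D = (12 + 4·14 + 22)/6 = 90/6 = 15
te_E = (9 + 4·13 + 23)/6 = 84/6 = 14
te_F = (1 + 4·3 + 5)/6 = 18/6 = 3
te_G = (1 + 4·3 + 5)/6 = 18/6 = 3
te_H = (10 + 4·13 + 22)/6 = 84/6 = 14
te_I = (5 + 4·9 + 13)/6 = 54/6 = 9

Forward pass:
ES_A = 0; EF_A = 13
ES_B = 0; EF_B = 6
ES_C = max(EF_A=13, EF_B=6) = 13; EF_C = 13+6 = 19
ES_D = 13; EF_D = 13+15 = 28
ES_E = max(EF_A=13, EF_B=6) = 13; EF_E = 13+14 = 27
ES_F = max(EF_A=13, EF_B=6) = 13; EF_F = 13+3 = 16
ES_G = 6; EF_G = 6+3 = 9
ES_H = max(EF_A=13, EF_G=9) = 13; EF_H = 13+14 = 27
ES_I = max(EF_B=6, EF_C=19, EF_D=28, EF_E=27, EF_F=16, EF_H=27) = 28; EF_I = 28+9 = 37
Expected project duration μ = 37 hours. Critical path: A → D → I.

Backward pass:
LF_I = 37; LS_I = 37−9 = 28
LF_H = LS_I = 28; LS_H = 28−14 = 14
LF_G = LS_H = 14; LS_G = 14−3 = 11
LF_F = LS_I = 28; LS_F = 28−3 = 25
LF_E = LS_I = 28; LS_E = 28−14 = 14
LF_D = LS_I = 28; LS_D = 28−15 = 13
LF_C = LS_I = 28; LS_C = 28−6 = 22
LF_B = min(LS_C=22, LS_E=14, LS_F=25, LS_G=11, LS_I=28) = 11; LS_B = 11−6 = 5
LF_A = min(LS_C=22, LS_D=13, LS_E=14, LS_F=25, LS_H=14) = 13; LS_A = 13−13 = 0
Slack_H = LS_H − ES_H = 14 − 13 = 1

1 hours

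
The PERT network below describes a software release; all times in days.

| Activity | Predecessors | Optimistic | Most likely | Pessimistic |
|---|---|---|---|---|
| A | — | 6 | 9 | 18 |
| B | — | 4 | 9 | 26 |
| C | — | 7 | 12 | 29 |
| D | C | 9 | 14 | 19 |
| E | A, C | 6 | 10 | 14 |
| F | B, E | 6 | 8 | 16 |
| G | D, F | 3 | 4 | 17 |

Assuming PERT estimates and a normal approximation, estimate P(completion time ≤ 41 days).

te_A = (6 + 4·9 + 18)/6 = 60/6 = 10; σ²_A = ((18−6)/6)² = 4.000
te_B = (4 + 4·9 + 26)/6 = 66/6 = 11; σ²_B = ((26−4)/6)² = 13.444
te_C = (7 + 4·12 + 29)/6 = 84/6 = 14; σ²_C = ((29−7)/6)² = 13.444
te_D = (9 + 4·14 + 19)/6 = 84/6 = 14; σ²_D = ((19−9)/6)² = 2.778
te_E = (6 + 4·10 + 14)/6 = 60/6 = 10; σ²_E = ((14−6)/6)² = 1.778
te_F = (6 + 4·8 + 16)/6 = 54/6 = 9; σ²_F = ((16−6)/6)² = 2.778
te_G = (3 + 4·4 + 17)/6 = 36/6 = 6; σ²_G = ((17−3)/6)² = 5.444

Forward pass:
ES_A = 0; EF_A = 10
ES_B = 0; EF_B = 11
ES_C = 0; EF_C = 14
ES_D = 14; EF_D = 14+14 = 28
ES_E = max(EF_A=10, EF_C=14) = 14; EF_E = 14+10 = 24
ES_F = max(EF_B=11, EF_E=24) = 24; EF_F = 24+9 = 33
ES_G = max(EF_D=28, EF_F=33) = 33; EF_G = 33+6 = 39
Expected project duration μ = 39 days. Critical path: C → E → F → G.

Variance along critical path = 13.444 + 1.778 + 2.778 + 5.444 = 23.444; σ = √23.444 = 4.842 days.
Z = (41 − 39) / 4.842 = 0.413
P(T ≤ 41) = Φ(0.413) ≈ 0.660

0.660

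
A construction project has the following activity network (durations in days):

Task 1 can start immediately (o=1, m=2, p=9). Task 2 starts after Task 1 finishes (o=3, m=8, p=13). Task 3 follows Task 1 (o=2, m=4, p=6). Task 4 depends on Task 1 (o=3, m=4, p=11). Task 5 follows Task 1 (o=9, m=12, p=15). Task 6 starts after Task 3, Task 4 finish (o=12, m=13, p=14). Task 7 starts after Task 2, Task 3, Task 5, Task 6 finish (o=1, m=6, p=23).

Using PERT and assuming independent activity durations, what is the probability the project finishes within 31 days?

te_Task 1 = (1 + 4·2 + 9)/6 = 18/6 = 3; σ²_Task 1 = ((9−1)/6)² = 1.778
te_Task 2 = (3 + 4·8 + 13)/6 = 48/6 = 8; σ²_Task 2 = ((13−3)/6)² = 2.778
te_Task 3 = (2 + 4·4 + 6)/6 = 24/6 = 4; σ²_Task 3 = ((6−2)/6)² = 0.444
te_Task 4 = (3 + 4·4 + 11)/6 = 30/6 = 5; σ²_Task 4 = ((11−3)/6)² = 1.778
te_Task 5 = (9 + 4·12 + 15)/6 = 72/6 = 12; σ²_Task 5 = ((15−9)/6)² = 1.000
te_Task 6 = (12 + 4·13 + 14)/6 = 78/6 = 13; σ²_Task 6 = ((14−12)/6)² = 0.111
te_Task 7 = (1 + 4·6 + 23)/6 = 48/6 = 8; σ²_Task 7 = ((23−1)/6)² = 13.444

Forward pass:
ES_Task 1 = 0; EF_Task 1 = 3
ES_Task 2 = 3; EF_Task 2 = 3+8 = 11
ES_Task 3 = 3; EF_Task 3 = 3+4 = 7
ES_Task 4 = 3; EF_Task 4 = 3+5 = 8
ES_Task 5 = 3; EF_Task 5 = 3+12 = 15
ES_Task 6 = max(EF_Task 3=7, EF_Task 4=8) = 8; EF_Task 6 = 8+13 = 21
ES_Task 7 = max(EF_Task 2=11, EF_Task 3=7, EF_Task 5=15, EF_Task 6=21) = 21; EF_Task 7 = 21+8 = 29
Expected project duration μ = 29 days. Critical path: Task 1 → Task 4 → Task 6 → Task 7.

Variance along critical path = 1.778 + 1.778 + 0.111 + 13.444 = 17.111; σ = √17.111 = 4.137 days.
Z = (31 − 29) / 4.137 = 0.483
P(T ≤ 31) = Φ(0.483) ≈ 0.686

0.686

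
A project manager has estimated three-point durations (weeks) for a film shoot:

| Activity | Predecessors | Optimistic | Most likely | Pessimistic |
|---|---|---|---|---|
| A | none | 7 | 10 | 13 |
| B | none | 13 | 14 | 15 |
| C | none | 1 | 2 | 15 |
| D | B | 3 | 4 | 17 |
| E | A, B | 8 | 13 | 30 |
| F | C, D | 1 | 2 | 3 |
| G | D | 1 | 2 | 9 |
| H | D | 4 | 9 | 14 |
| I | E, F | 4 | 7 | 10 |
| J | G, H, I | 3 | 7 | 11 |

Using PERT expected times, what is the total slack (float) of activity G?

te_A = (7 + 4·10 + 13)/6 = 60/6 = 10
te_B = (13 + 4·14 + 15)/6 = 84/6 = 14
te_C = (1 + 4·2 + 15)/6 = 24/6 = 4
te_D = (3 + 4·4 + 17)/6 = 36/6 = 6
te_E = (8 + 4·13 + 30)/6 = 90/6 = 15
te_F = (1 + 4·2 + 3)/6 = 12/6 = 2
te_G = (1 + 4·2 + 9)/6 = 18/6 = 3
te_H = (4 + 4·9 + 14)/6 = 54/6 = 9
te_I = (4 + 4·7 + 10)/6 = 42/6 = 7
te_J = (3 + 4·7 + 11)/6 = 42/6 = 7

Forward pass:
ES_A = 0; EF_A = 10
ES_B = 0; EF_B = 14
ES_C = 0; EF_C = 4
ES_D = 14; EF_D = 14+6 = 20
ES_E = max(EF_A=10, EF_B=14) = 14; EF_E = 14+15 = 29
ES_F = max(EF_C=4, EF_D=20) = 20; EF_F = 20+2 = 22
ES_G = 20; EF_G = 20+3 = 23
ES_H = 20; EF_H = 20+9 = 29
ES_I = max(EF_E=29, EF_F=22) = 29; EF_I = 29+7 = 36
ES_J = max(EF_G=23, EF_H=29, EF_I=36) = 36; EF_J = 36+7 = 43
Expected project duration μ = 43 weeks. Critical path: B → E → I → J.

Backward pass:
LF_J = 43; LS_J = 43−7 = 36
LF_I = LS_J = 36; LS_I = 36−7 = 29
LF_H = LS_J = 36; LS_H = 36−9 = 27
LF_G = LS_J = 36; LS_G = 36−3 = 33
LF_F = LS_I = 29; LS_F = 29−2 = 27
LF_E = LS_I = 29; LS_E = 29−15 = 14
LF_D = min(LS_F=27, LS_G=33, LS_H=27) = 27; LS_D = 27−6 = 21
LF_C = LS_F = 27; LS_C = 27−4 = 23
LF_B = min(LS_D=21, LS_E=14) = 14; LS_B = 14−14 = 0
LF_A = LS_E = 14; LS_A = 14−10 = 4
Slack_G = LS_G − ES_G = 33 − 20 = 13

13 weeks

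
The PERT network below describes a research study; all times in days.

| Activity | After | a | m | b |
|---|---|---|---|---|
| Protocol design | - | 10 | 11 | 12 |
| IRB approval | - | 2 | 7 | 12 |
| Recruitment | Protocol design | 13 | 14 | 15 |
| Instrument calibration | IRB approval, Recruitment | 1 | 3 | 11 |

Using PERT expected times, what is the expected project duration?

29 days

te_Protocol design = (10 + 4·11 + 12)/6 = 66/6 = 11
te_IRB approval = (2 + 4·7 + 12)/6 = 42/6 = 7
te_Recruitment = (13 + 4·14 + 15)/6 = 84/6 = 14
te_Instrument calibration = (1 + 4·3 + 11)/6 = 24/6 = 4

Forward pass:
ES_Protocol design = 0; EF_Protocol design = 11
ES_IRB approval = 0; EF_IRB approval = 7
ES_Recruitment = 11; EF_Recruitment = 11+14 = 25
ES_Instrument calibration = max(EF_IRB approval=7, EF_Recruitment=25) = 25; EF_Instrument calibration = 25+4 = 29
Expected project duration μ = 29 days. Critical path: Protocol design → Recruitment → Instrument calibration.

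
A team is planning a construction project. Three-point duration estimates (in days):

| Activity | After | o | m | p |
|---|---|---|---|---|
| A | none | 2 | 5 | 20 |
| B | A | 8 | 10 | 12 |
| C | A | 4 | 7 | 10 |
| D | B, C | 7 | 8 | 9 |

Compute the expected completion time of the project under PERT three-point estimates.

te_A = (2 + 4·5 + 20)/6 = 42/6 = 7
te_B = (8 + 4·10 + 12)/6 = 60/6 = 10
te_C = (4 + 4·7 + 10)/6 = 42/6 = 7
te_D = (7 + 4·8 + 9)/6 = 48/6 = 8

Forward pass:
ES_A = 0; EF_A = 7
ES_B = 7; EF_B = 7+10 = 17
ES_C = 7; EF_C = 7+7 = 14
ES_D = max(EF_B=17, EF_C=14) = 17; EF_D = 17+8 = 25
Expected project duration μ = 25 days. Critical path: A → B → D.

25 days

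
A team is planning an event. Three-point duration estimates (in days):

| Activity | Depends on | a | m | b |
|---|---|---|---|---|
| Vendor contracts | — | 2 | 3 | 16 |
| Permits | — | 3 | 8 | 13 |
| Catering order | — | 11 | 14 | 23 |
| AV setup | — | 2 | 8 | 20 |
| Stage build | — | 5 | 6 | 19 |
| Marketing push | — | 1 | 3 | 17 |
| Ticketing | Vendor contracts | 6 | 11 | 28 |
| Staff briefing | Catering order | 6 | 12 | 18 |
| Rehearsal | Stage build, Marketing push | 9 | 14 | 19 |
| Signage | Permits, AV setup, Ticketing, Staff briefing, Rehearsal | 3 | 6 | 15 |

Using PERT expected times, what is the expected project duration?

te_Vendor contracts = (2 + 4·3 + 16)/6 = 30/6 = 5
te_Permits = (3 + 4·8 + 13)/6 = 48/6 = 8
te_Catering order = (11 + 4·14 + 23)/6 = 90/6 = 15
te_AV setup = (2 + 4·8 + 20)/6 = 54/6 = 9
te_Stage build = (5 + 4·6 + 19)/6 = 48/6 = 8
te_Marketing push = (1 + 4·3 + 17)/6 = 30/6 = 5
te_Ticketing = (6 + 4·11 + 28)/6 = 78/6 = 13
te_Staff briefing = (6 + 4·12 + 18)/6 = 72/6 = 12
te_Rehearsal = (9 + 4·14 + 19)/6 = 84/6 = 14
te_Signage = (3 + 4·6 + 15)/6 = 42/6 = 7

Forward pass:
ES_Vendor contracts = 0; EF_Vendor contracts = 5
ES_Permits = 0; EF_Permits = 8
ES_Catering order = 0; EF_Catering order = 15
ES_AV setup = 0; EF_AV setup = 9
ES_Stage build = 0; EF_Stage build = 8
ES_Marketing push = 0; EF_Marketing push = 5
ES_Ticketing = 5; EF_Ticketing = 5+13 = 18
ES_Staff briefing = 15; EF_Staff briefing = 15+12 = 27
ES_Rehearsal = max(EF_Stage build=8, EF_Marketing push=5) = 8; EF_Rehearsal = 8+14 = 22
ES_Signage = max(EF_Permits=8, EF_AV setup=9, EF_Ticketing=18, EF_Staff briefing=27, EF_Rehearsal=22) = 27; EF_Signage = 27+7 = 34
Expected project duration μ = 34 days. Critical path: Catering order → Staff briefing → Signage.

34 days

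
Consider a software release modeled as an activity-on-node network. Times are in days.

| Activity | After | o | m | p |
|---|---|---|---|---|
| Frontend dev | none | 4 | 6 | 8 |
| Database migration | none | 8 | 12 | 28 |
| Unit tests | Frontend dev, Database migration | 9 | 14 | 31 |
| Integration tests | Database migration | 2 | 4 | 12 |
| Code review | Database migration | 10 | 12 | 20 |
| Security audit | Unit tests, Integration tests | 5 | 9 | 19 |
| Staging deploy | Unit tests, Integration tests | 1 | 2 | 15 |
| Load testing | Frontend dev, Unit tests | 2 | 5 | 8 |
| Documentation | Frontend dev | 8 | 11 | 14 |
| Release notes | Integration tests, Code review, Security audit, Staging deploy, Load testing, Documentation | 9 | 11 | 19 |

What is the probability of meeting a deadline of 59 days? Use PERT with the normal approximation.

0.889

te_Frontend dev = (4 + 4·6 + 8)/6 = 36/6 = 6; σ²_Frontend dev = ((8−4)/6)² = 0.444
te_Database migration = (8 + 4·12 + 28)/6 = 84/6 = 14; σ²_Database migration = ((28−8)/6)² = 11.111
te_Unit tests = (9 + 4·14 + 31)/6 = 96/6 = 16; σ²_Unit tests = ((31−9)/6)² = 13.444
te_Integration tests = (2 + 4·4 + 12)/6 = 30/6 = 5; σ²_Integration tests = ((12−2)/6)² = 2.778
te_Code review = (10 + 4·12 + 20)/6 = 78/6 = 13; σ²_Code review = ((20−10)/6)² = 2.778
te_Security audit = (5 + 4·9 + 19)/6 = 60/6 = 10; σ²_Security audit = ((19−5)/6)² = 5.444
te_Staging deploy = (1 + 4·2 + 15)/6 = 24/6 = 4; σ²_Staging deploy = ((15−1)/6)² = 5.444
te_Load testing = (2 + 4·5 + 8)/6 = 30/6 = 5; σ²_Load testing = ((8−2)/6)² = 1.000
te_Documentation = (8 + 4·11 + 14)/6 = 66/6 = 11; σ²_Documentation = ((14−8)/6)² = 1.000
te_Release notes = (9 + 4·11 + 19)/6 = 72/6 = 12; σ²_Release notes = ((19−9)/6)² = 2.778

Forward pass:
ES_Frontend dev = 0; EF_Frontend dev = 6
ES_Database migration = 0; EF_Database migration = 14
ES_Unit tests = max(EF_Frontend dev=6, EF_Database migration=14) = 14; EF_Unit tests = 14+16 = 30
ES_Integration tests = 14; EF_Integration tests = 14+5 = 19
ES_Code review = 14; EF_Code review = 14+13 = 27
ES_Security audit = max(EF_Unit tests=30, EF_Integration tests=19) = 30; EF_Security audit = 30+10 = 40
ES_Staging deploy = max(EF_Unit tests=30, EF_Integration tests=19) = 30; EF_Staging deploy = 30+4 = 34
ES_Load testing = max(EF_Frontend dev=6, EF_Unit tests=30) = 30; EF_Load testing = 30+5 = 35
ES_Documentation = 6; EF_Documentation = 6+11 = 17
ES_Release notes = max(EF_Integration tests=19, EF_Code review=27, EF_Security audit=40, EF_Staging deploy=34, EF_Load testing=35, EF_Documentation=17) = 40; EF_Release notes = 40+12 = 52
Expected project duration μ = 52 days. Critical path: Database migration → Unit tests → Security audit → Release notes.

Variance along critical path = 11.111 + 13.444 + 5.444 + 2.778 = 32.778; σ = √32.778 = 5.725 days.
Z = (59 − 52) / 5.725 = 1.223
P(T ≤ 59) = Φ(1.223) ≈ 0.889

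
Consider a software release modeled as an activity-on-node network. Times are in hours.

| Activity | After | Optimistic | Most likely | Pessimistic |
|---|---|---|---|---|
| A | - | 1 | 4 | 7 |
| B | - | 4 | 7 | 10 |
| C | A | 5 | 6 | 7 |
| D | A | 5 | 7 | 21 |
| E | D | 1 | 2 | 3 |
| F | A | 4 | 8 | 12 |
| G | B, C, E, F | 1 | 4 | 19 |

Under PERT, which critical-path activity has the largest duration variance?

te_A = (1 + 4·4 + 7)/6 = 24/6 = 4; σ²_A = ((7−1)/6)² = 1.000
te_B = (4 + 4·7 + 10)/6 = 42/6 = 7; σ²_B = ((10−4)/6)² = 1.000
te_C = (5 + 4·6 + 7)/6 = 36/6 = 6; σ²_C = ((7−5)/6)² = 0.111
te_D = (5 + 4·7 + 21)/6 = 54/6 = 9; σ²_D = ((21−5)/6)² = 7.111
te_E = (1 + 4·2 + 3)/6 = 12/6 = 2; σ²_E = ((3−1)/6)² = 0.111
te_F = (4 + 4·8 + 12)/6 = 48/6 = 8; σ²_F = ((12−4)/6)² = 1.778
te_G = (1 + 4·4 + 19)/6 = 36/6 = 6; σ²_G = ((19−1)/6)² = 9.000

Forward pass:
ES_A = 0; EF_A = 4
ES_B = 0; EF_B = 7
ES_C = 4; EF_C = 4+6 = 10
ES_D = 4; EF_D = 4+9 = 13
ES_E = 13; EF_E = 13+2 = 15
ES_F = 4; EF_F = 4+8 = 12
ES_G = max(EF_B=7, EF_C=10, EF_E=15, EF_F=12) = 15; EF_G = 15+6 = 21
Expected project duration μ = 21 hours. Critical path: A → D → E → G.

Variances on critical path: σ²_A=1.000, σ²_D=7.111, σ²_E=0.111, σ²_G=9.000.
Largest is σ²_G = 9.000.

G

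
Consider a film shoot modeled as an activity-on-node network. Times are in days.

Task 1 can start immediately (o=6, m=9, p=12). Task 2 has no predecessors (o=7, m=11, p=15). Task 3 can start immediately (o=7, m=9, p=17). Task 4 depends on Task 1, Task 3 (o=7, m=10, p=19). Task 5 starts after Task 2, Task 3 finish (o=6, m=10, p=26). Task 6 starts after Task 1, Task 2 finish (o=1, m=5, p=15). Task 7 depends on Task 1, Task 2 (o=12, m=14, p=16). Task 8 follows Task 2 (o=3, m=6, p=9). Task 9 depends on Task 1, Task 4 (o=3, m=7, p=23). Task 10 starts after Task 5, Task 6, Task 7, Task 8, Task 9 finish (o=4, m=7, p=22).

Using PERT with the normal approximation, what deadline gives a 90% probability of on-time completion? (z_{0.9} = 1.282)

45.6 days

te_Task 1 = (6 + 4·9 + 12)/6 = 54/6 = 9; σ²_Task 1 = ((12−6)/6)² = 1.000
te_Task 2 = (7 + 4·11 + 15)/6 = 66/6 = 11; σ²_Task 2 = ((15−7)/6)² = 1.778
te_Task 3 = (7 + 4·9 + 17)/6 = 60/6 = 10; σ²_Task 3 = ((17−7)/6)² = 2.778
te_Task 4 = (7 + 4·10 + 19)/6 = 66/6 = 11; σ²_Task 4 = ((19−7)/6)² = 4.000
te_Task 5 = (6 + 4·10 + 26)/6 = 72/6 = 12; σ²_Task 5 = ((26−6)/6)² = 11.111
te_Task 6 = (1 + 4·5 + 15)/6 = 36/6 = 6; σ²_Task 6 = ((15−1)/6)² = 5.444
te_Task 7 = (12 + 4·14 + 16)/6 = 84/6 = 14; σ²_Task 7 = ((16−12)/6)² = 0.444
te_Task 8 = (3 + 4·6 + 9)/6 = 36/6 = 6; σ²_Task 8 = ((9−3)/6)² = 1.000
te_Task 9 = (3 + 4·7 + 23)/6 = 54/6 = 9; σ²_Task 9 = ((23−3)/6)² = 11.111
te_Task 10 = (4 + 4·7 + 22)/6 = 54/6 = 9; σ²_Task 10 = ((22−4)/6)² = 9.000

Forward pass:
ES_Task 1 = 0; EF_Task 1 = 9
ES_Task 2 = 0; EF_Task 2 = 11
ES_Task 3 = 0; EF_Task 3 = 10
ES_Task 4 = max(EF_Task 1=9, EF_Task 3=10) = 10; EF_Task 4 = 10+11 = 21
ES_Task 5 = max(EF_Task 2=11, EF_Task 3=10) = 11; EF_Task 5 = 11+12 = 23
ES_Task 6 = max(EF_Task 1=9, EF_Task 2=11) = 11; EF_Task 6 = 11+6 = 17
ES_Task 7 = max(EF_Task 1=9, EF_Task 2=11) = 11; EF_Task 7 = 11+14 = 25
ES_Task 8 = 11; EF_Task 8 = 11+6 = 17
ES_Task 9 = max(EF_Task 1=9, EF_Task 4=21) = 21; EF_Task 9 = 21+9 = 30
ES_Task 10 = max(EF_Task 5=23, EF_Task 6=17, EF_Task 7=25, EF_Task 8=17, EF_Task 9=30) = 30; EF_Task 10 = 30+9 = 39
Expected project duration μ = 39 days. Critical path: Task 3 → Task 4 → Task 9 → Task 10.

Variance along critical path = 2.778 + 4.000 + 11.111 + 9.000 = 26.889; σ = 5.185 days.
D = μ + z·σ = 39 + 1.282·5.185 = 45.6 days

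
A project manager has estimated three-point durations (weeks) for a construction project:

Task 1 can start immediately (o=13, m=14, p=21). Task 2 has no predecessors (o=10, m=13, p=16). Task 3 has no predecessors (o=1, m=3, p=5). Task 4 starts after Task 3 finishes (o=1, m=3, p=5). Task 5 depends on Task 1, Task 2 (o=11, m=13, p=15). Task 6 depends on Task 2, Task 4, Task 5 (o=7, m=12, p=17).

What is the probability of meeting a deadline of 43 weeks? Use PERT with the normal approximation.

te_Task 1 = (13 + 4·14 + 21)/6 = 90/6 = 15; σ²_Task 1 = ((21−13)/6)² = 1.778
te_Task 2 = (10 + 4·13 + 16)/6 = 78/6 = 13; σ²_Task 2 = ((16−10)/6)² = 1.000
te_Task 3 = (1 + 4·3 + 5)/6 = 18/6 = 3; σ²_Task 3 = ((5−1)/6)² = 0.444
te_Task 4 = (1 + 4·3 + 5)/6 = 18/6 = 3; σ²_Task 4 = ((5−1)/6)² = 0.444
te_Task 5 = (11 + 4·13 + 15)/6 = 78/6 = 13; σ²_Task 5 = ((15−11)/6)² = 0.444
te_Task 6 = (7 + 4·12 + 17)/6 = 72/6 = 12; σ²_Task 6 = ((17−7)/6)² = 2.778

Forward pass:
ES_Task 1 = 0; EF_Task 1 = 15
ES_Task 2 = 0; EF_Task 2 = 13
ES_Task 3 = 0; EF_Task 3 = 3
ES_Task 4 = 3; EF_Task 4 = 3+3 = 6
ES_Task 5 = max(EF_Task 1=15, EF_Task 2=13) = 15; EF_Task 5 = 15+13 = 28
ES_Task 6 = max(EF_Task 2=13, EF_Task 4=6, EF_Task 5=28) = 28; EF_Task 6 = 28+12 = 40
Expected project duration μ = 40 weeks. Critical path: Task 1 → Task 5 → Task 6.

Variance along critical path = 1.778 + 0.444 + 2.778 = 5.000; σ = √5.000 = 2.236 weeks.
Z = (43 − 40) / 2.236 = 1.342
P(T ≤ 43) = Φ(1.342) ≈ 0.910

0.910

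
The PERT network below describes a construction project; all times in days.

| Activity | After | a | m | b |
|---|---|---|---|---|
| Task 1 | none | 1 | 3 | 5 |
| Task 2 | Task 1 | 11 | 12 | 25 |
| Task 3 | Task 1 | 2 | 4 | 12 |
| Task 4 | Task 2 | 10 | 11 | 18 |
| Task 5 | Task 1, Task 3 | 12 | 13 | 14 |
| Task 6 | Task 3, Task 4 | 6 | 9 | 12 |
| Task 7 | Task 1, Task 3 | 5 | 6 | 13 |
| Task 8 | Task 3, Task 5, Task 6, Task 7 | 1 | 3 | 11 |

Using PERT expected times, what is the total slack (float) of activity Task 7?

23 days

te_Task 1 = (1 + 4·3 + 5)/6 = 18/6 = 3
te_Task 2 = (11 + 4·12 + 25)/6 = 84/6 = 14
te_Task 3 = (2 + 4·4 + 12)/6 = 30/6 = 5
te_Task 4 = (10 + 4·11 + 18)/6 = 72/6 = 12
te_Task 5 = (12 + 4·13 + 14)/6 = 78/6 = 13
te_Task 6 = (6 + 4·9 + 12)/6 = 54/6 = 9
te_Task 7 = (5 + 4·6 + 13)/6 = 42/6 = 7
te_Task 8 = (1 + 4·3 + 11)/6 = 24/6 = 4

Forward pass:
ES_Task 1 = 0; EF_Task 1 = 3
ES_Task 2 = 3; EF_Task 2 = 3+14 = 17
ES_Task 3 = 3; EF_Task 3 = 3+5 = 8
ES_Task 4 = 17; EF_Task 4 = 17+12 = 29
ES_Task 5 = max(EF_Task 1=3, EF_Task 3=8) = 8; EF_Task 5 = 8+13 = 21
ES_Task 6 = max(EF_Task 3=8, EF_Task 4=29) = 29; EF_Task 6 = 29+9 = 38
ES_Task 7 = max(EF_Task 1=3, EF_Task 3=8) = 8; EF_Task 7 = 8+7 = 15
ES_Task 8 = max(EF_Task 3=8, EF_Task 5=21, EF_Task 6=38, EF_Task 7=15) = 38; EF_Task 8 = 38+4 = 42
Expected project duration μ = 42 days. Critical path: Task 1 → Task 2 → Task 4 → Task 6 → Task 8.

Backward pass:
LF_Task 8 = 42; LS_Task 8 = 42−4 = 38
LF_Task 7 = LS_Task 8 = 38; LS_Task 7 = 38−7 = 31
LF_Task 6 = LS_Task 8 = 38; LS_Task 6 = 38−9 = 29
LF_Task 5 = LS_Task 8 = 38; LS_Task 5 = 38−13 = 25
LF_Task 4 = LS_Task 6 = 29; LS_Task 4 = 29−12 = 17
LF_Task 3 = min(LS_Task 5=25, LS_Task 6=29, LS_Task 7=31, LS_Task 8=38) = 25; LS_Task 3 = 25−5 = 20
LF_Task 2 = LS_Task 4 = 17; LS_Task 2 = 17−14 = 3
LF_Task 1 = min(LS_Task 2=3, LS_Task 3=20, LS_Task 5=25, LS_Task 7=31) = 3; LS_Task 1 = 3−3 = 0
Slack_Task 7 = LS_Task 7 − ES_Task 7 = 31 − 8 = 23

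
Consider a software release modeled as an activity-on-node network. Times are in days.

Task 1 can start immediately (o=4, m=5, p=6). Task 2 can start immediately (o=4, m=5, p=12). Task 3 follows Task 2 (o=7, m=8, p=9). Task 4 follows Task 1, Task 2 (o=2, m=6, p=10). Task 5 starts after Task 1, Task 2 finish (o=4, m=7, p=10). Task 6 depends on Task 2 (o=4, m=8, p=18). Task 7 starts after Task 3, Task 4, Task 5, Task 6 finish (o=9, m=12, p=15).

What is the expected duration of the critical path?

27 days

te_Task 1 = (4 + 4·5 + 6)/6 = 30/6 = 5
te_Task 2 = (4 + 4·5 + 12)/6 = 36/6 = 6
te_Task 3 = (7 + 4·8 + 9)/6 = 48/6 = 8
te_Task 4 = (2 + 4·6 + 10)/6 = 36/6 = 6
te_Task 5 = (4 + 4·7 + 10)/6 = 42/6 = 7
te_Task 6 = (4 + 4·8 + 18)/6 = 54/6 = 9
te_Task 7 = (9 + 4·12 + 15)/6 = 72/6 = 12

Forward pass:
ES_Task 1 = 0; EF_Task 1 = 5
ES_Task 2 = 0; EF_Task 2 = 6
ES_Task 3 = 6; EF_Task 3 = 6+8 = 14
ES_Task 4 = max(EF_Task 1=5, EF_Task 2=6) = 6; EF_Task 4 = 6+6 = 12
ES_Task 5 = max(EF_Task 1=5, EF_Task 2=6) = 6; EF_Task 5 = 6+7 = 13
ES_Task 6 = 6; EF_Task 6 = 6+9 = 15
ES_Task 7 = max(EF_Task 3=14, EF_Task 4=12, EF_Task 5=13, EF_Task 6=15) = 15; EF_Task 7 = 15+12 = 27
Expected project duration μ = 27 days. Critical path: Task 2 → Task 6 → Task 7.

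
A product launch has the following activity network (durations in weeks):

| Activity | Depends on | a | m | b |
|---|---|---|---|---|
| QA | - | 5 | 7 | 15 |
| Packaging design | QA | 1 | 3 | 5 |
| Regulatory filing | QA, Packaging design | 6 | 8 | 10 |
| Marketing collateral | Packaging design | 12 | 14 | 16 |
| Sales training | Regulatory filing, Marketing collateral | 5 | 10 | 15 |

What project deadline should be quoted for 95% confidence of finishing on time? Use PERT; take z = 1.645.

39.2 weeks

te_QA = (5 + 4·7 + 15)/6 = 48/6 = 8; σ²_QA = ((15−5)/6)² = 2.778
te_Packaging design = (1 + 4·3 + 5)/6 = 18/6 = 3; σ²_Packaging design = ((5−1)/6)² = 0.444
te_Regulatory filing = (6 + 4·8 + 10)/6 = 48/6 = 8; σ²_Regulatory filing = ((10−6)/6)² = 0.444
te_Marketing collateral = (12 + 4·14 + 16)/6 = 84/6 = 14; σ²_Marketing collateral = ((16−12)/6)² = 0.444
te_Sales training = (5 + 4·10 + 15)/6 = 60/6 = 10; σ²_Sales training = ((15−5)/6)² = 2.778

Forward pass:
ES_QA = 0; EF_QA = 8
ES_Packaging design = 8; EF_Packaging design = 8+3 = 11
ES_Regulatory filing = max(EF_QA=8, EF_Packaging design=11) = 11; EF_Regulatory filing = 11+8 = 19
ES_Marketing collateral = 11; EF_Marketing collateral = 11+14 = 25
ES_Sales training = max(EF_Regulatory filing=19, EF_Marketing collateral=25) = 25; EF_Sales training = 25+10 = 35
Expected project duration μ = 35 weeks. Critical path: QA → Packaging design → Marketing collateral → Sales training.

Variance along critical path = 2.778 + 0.444 + 0.444 + 2.778 = 6.444; σ = 2.539 weeks.
D = μ + z·σ = 35 + 1.645·2.539 = 39.2 weeks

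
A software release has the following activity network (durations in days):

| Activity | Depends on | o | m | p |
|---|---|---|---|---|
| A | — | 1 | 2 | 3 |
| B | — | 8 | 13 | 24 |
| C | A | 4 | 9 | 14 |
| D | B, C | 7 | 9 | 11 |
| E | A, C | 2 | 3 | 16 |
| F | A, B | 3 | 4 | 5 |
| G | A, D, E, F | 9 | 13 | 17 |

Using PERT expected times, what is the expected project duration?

te_A = (1 + 4·2 + 3)/6 = 12/6 = 2
te_B = (8 + 4·13 + 24)/6 = 84/6 = 14
te_C = (4 + 4·9 + 14)/6 = 54/6 = 9
te_D = (7 + 4·9 + 11)/6 = 54/6 = 9
te_E = (2 + 4·3 + 16)/6 = 30/6 = 5
te_F = (3 + 4·4 + 5)/6 = 24/6 = 4
te_G = (9 + 4·13 + 17)/6 = 78/6 = 13

Forward pass:
ES_A = 0; EF_A = 2
ES_B = 0; EF_B = 14
ES_C = 2; EF_C = 2+9 = 11
ES_D = max(EF_B=14, EF_C=11) = 14; EF_D = 14+9 = 23
ES_E = max(EF_A=2, EF_C=11) = 11; EF_E = 11+5 = 16
ES_F = max(EF_A=2, EF_B=14) = 14; EF_F = 14+4 = 18
ES_G = max(EF_A=2, EF_D=23, EF_E=16, EF_F=18) = 23; EF_G = 23+13 = 36
Expected project duration μ = 36 days. Critical path: B → D → G.

36 days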